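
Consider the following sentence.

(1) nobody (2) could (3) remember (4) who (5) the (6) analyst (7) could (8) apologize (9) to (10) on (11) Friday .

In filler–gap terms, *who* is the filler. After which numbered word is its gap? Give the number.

9

Pre-movement form: The analyst could apologize to who on Friday.
'who' functions as the object of the preposition 'to'. Fronting leaves a gap immediately after 'to':
Nobody could remember who the analyst could apologize to ___ on Friday.
'to' is word 9.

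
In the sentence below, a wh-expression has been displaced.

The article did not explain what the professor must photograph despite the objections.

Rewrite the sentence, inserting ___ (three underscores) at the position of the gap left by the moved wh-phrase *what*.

The article did not explain what the professor must photograph ___ despite the objections.

Before movement: The professor must photograph what despite the objections.
'what' is the direct object of 'photograph'. The gap is right after 'photograph'.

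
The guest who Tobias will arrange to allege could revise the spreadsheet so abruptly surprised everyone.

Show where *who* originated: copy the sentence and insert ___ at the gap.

The guest who Tobias will arrange to allege ___ could revise the spreadsheet so abruptly surprised everyone.

The filler 'who' is interpreted as the subject of the clause embedded under 'allege'. The gap is right after 'allege'.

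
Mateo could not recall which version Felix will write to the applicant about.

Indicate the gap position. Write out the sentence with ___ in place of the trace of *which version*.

Mateo could not recall which version Felix will write to the applicant about ___.

Pre-movement form: Felix will write to the applicant about which version.
The filler 'which version' is interpreted as the object of the preposition 'about'. The gap is right after 'about'.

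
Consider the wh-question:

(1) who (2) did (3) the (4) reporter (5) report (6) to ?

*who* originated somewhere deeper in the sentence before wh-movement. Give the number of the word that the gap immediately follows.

In situ: The reporter did report to who.
'who' is the object of the preposition 'to'. Wh-movement fronts it, leaving a gap right after 'to':
Who did the reporter report to ___?
'to' is word 6.

6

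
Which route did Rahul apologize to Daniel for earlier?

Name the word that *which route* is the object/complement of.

for

Before movement: Rahul did apologize to Daniel for which route earlier.
'which route' functions as the object of the preposition 'for'. Fronting leaves a gap immediately after 'for':
Which route did Rahul apologize to Daniel for ___ earlier?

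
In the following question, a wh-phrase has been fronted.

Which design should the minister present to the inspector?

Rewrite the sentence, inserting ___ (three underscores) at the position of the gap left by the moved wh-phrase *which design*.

Before movement: The minister should present which design to the inspector.
'which design' is the direct object of 'present'. The gap is right after 'present'.

Which design should the minister present ___ to the inspector?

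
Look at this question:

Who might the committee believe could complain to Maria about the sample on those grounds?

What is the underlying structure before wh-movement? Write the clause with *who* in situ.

'who' functions as the subject of the clause embedded under 'believe'. It moves to the left edge, and the trace sits right after 'believe':
Who might the committee believe ___ could complain to Maria about the sample on those grounds?

The committee might believe who could complain to Maria about the sample on those grounds.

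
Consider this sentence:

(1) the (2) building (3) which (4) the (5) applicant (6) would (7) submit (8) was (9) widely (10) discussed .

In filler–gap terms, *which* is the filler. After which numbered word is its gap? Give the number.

The filler 'which' is interpreted as the direct object of 'submit'. Fronting leaves a gap immediately after 'submit':
The building which the applicant would submit ___ was widely discussed.
'submit' is word 7.

7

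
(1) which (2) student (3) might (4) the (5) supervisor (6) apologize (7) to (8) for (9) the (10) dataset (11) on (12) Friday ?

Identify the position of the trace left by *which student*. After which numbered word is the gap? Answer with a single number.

Pre-movement form: The supervisor might apologize to which student for the dataset on Friday.
'which student' functions as the object of the preposition 'to'. Fronting leaves a gap immediately after 'to':
Which student might the supervisor apologize to ___ for the dataset on Friday?
'to' is word 7.

7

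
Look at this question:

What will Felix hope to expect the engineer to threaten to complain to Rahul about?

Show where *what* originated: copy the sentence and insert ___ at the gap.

What will Felix hope to expect the engineer to threaten to complain to Rahul about ___?

Before movement: Felix will hope to expect the engineer to threaten to complain to Rahul about what.
'what' functions as the object of the preposition 'about'. The gap is right after 'about'.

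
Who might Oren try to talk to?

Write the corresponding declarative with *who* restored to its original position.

Oren might try to talk to who.

'who' is the object of the preposition 'to'. Fronting leaves a gap immediately after 'to':
Who might Oren try to talk to ___?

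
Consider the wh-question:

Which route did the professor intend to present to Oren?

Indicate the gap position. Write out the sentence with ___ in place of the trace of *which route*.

Which route did the professor intend to present ___ to Oren?

Pre-movement form: The professor did intend to present which route to Oren.
'which route' is the direct object of 'present'. The gap is right after 'present'.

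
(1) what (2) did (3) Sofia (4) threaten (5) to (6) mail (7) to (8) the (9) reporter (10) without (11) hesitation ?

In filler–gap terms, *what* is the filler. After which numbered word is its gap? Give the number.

6

Underlying clause: Sofia did threaten to mail what to the reporter without hesitation.
'what' is the direct object of 'mail'. Wh-movement fronts it, leaving a gap right after 'mail':
What did Sofia threaten to mail ___ to the reporter without hesitation?
'mail' is word 6.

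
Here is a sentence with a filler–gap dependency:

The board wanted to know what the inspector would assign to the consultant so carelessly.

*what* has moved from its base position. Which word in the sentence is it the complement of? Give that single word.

Before movement: The inspector would assign what to the consultant so carelessly.
'what' is the direct object of 'assign'. It moves to the left edge, and the trace sits right after 'assign':
The board wanted to know what the inspector would assign ___ to the consultant so carelessly.

assign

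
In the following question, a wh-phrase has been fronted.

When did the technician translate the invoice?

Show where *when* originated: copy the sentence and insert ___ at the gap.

When did the technician translate the invoice ___?

Underlying clause: The technician did translate the invoice when.
The filler 'when' is interpreted as the temporal adjunct. The gap is right after 'invoice'.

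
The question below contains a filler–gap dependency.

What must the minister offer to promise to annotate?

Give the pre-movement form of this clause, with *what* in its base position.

'what' functions as the direct object of 'annotate'. It moves to the left edge, and the trace sits right after 'annotate':
What must the minister offer to promise to annotate ___?

The minister must offer to promise to annotate what.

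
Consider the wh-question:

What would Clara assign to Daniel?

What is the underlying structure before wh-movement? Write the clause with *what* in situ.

Clara would assign what to Daniel.

'what' is the direct object of 'assign'. Fronting leaves a gap immediately after 'assign':
What would Clara assign ___ to Daniel?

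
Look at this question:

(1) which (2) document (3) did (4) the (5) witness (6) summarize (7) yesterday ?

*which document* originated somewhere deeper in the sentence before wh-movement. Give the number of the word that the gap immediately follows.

In situ: The witness did summarize which document yesterday.
The filler 'which document' is interpreted as the direct object of 'summarize'. Wh-movement fronts it, leaving a gap right after 'summarize':
Which document did the witness summarize ___ yesterday?
'summarize' is word 6.

6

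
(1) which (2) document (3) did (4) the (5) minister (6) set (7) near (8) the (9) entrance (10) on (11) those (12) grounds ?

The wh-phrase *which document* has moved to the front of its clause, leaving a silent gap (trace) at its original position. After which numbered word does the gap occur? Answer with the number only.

6

Before movement: The minister did set which document near the entrance on those grounds.
'which document' is the direct object of 'set'. Wh-movement fronts it, leaving a gap right after 'set':
Which document did the minister set ___ near the entrance on those grounds?
'set' is word 6.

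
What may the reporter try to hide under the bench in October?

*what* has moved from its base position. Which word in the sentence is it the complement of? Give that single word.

Before movement: The reporter may try to hide what under the bench in October.
'what' is the direct object of 'hide'. Wh-movement fronts it, leaving a gap right after 'hide':
What may the reporter try to hide ___ under the bench in October?

hide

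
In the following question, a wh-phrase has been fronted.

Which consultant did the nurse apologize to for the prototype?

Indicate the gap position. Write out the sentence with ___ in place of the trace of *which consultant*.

In situ: The nurse did apologize to which consultant for the prototype.
'which consultant' is the object of the preposition 'to'. The gap is right after 'to'.

Which consultant did the nurse apologize to ___ for the prototype?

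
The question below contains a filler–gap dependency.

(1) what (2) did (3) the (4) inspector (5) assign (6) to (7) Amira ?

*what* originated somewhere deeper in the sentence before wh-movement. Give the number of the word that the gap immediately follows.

Underlying clause: The inspector did assign what to Amira.
'what' functions as the direct object of 'assign'. Wh-movement fronts it, leaving a gap right after 'assign':
What did the inspector assign ___ to Amira?
'assign' is word 5.

5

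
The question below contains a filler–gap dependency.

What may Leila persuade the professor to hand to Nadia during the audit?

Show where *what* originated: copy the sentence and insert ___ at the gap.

What may Leila persuade the professor to hand ___ to Nadia during the audit?

Before movement: Leila may persuade the professor to hand what to Nadia during the audit.
'what' functions as the direct object of 'hand'. The gap is right after 'hand'.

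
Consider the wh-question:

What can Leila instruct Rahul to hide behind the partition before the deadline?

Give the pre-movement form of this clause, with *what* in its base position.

Leila can instruct Rahul to hide what behind the partition before the deadline.

The filler 'what' is interpreted as the direct object of 'hide'. It moves to the left edge, and the trace sits right after 'hide':
What can Leila instruct Rahul to hide ___ behind the partition before the deadline?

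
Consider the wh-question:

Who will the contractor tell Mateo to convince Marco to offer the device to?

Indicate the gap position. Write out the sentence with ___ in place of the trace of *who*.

Who will the contractor tell Mateo to convince Marco to offer the device to ___?

In situ: The contractor will tell Mateo to convince Marco to offer the device to who.
The filler 'who' is interpreted as the object of the preposition 'to' (recipient of 'offer'). The gap is right after 'to'.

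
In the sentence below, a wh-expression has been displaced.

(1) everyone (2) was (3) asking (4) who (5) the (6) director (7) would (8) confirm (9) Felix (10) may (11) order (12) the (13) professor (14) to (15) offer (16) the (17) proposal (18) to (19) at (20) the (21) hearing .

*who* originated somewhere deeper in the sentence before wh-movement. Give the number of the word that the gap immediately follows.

Before movement: The director would confirm Felix may order the professor to offer the proposal to who at the hearing.
'who' functions as the object of the preposition 'to' (recipient of 'offer'). Fronting leaves a gap immediately after 'to':
Everyone was asking who the director would confirm Felix may order the professor to offer the proposal to ___ at the hearing.
'to' is word 18.

18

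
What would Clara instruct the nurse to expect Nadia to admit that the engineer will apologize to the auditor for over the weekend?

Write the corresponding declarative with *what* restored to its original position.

Clara would instruct the nurse to expect Nadia to admit that the engineer will apologize to the auditor for what over the weekend.

'what' functions as the object of the preposition 'for'. It moves to the left edge, and the trace sits right after 'for':
What would Clara instruct the nurse to expect Nadia to admit that the engineer will apologize to the auditor for ___ over the weekend?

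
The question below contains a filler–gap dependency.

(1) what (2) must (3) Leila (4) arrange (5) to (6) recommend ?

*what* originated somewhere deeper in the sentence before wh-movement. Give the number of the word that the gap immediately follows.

6

Underlying clause: Leila must arrange to recommend what.
'what' is the direct object of 'recommend'. Fronting leaves a gap immediately after 'recommend':
What must Leila arrange to recommend ___?
'recommend' is word 6.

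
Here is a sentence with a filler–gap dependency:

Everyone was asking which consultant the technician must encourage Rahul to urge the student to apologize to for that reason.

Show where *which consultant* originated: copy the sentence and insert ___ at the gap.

Before movement: The technician must encourage Rahul to urge the student to apologize to which consultant for that reason.
'which consultant' is the object of the preposition 'to'. The gap is right after 'to'.

Everyone was asking which consultant the technician must encourage Rahul to urge the student to apologize to ___ for that reason.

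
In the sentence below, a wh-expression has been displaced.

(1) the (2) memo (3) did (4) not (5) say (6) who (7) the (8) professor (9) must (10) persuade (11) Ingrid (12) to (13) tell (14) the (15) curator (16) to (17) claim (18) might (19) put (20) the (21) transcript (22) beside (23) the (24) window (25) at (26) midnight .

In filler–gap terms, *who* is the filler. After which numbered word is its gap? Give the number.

Underlying clause: The professor must persuade Ingrid to tell the curator to claim who might put the transcript beside the window at midnight.
'who' functions as the subject of the clause embedded under 'claim'. Fronting leaves a gap immediately after 'claim':
The memo did not say who the professor must persuade Ingrid to tell the curator to claim ___ might put the transcript beside the window at midnight.
'claim' is word 17.

17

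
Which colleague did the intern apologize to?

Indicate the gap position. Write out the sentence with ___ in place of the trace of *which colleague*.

Which colleague did the intern apologize to ___?

Underlying clause: The intern did apologize to which colleague.
The filler 'which colleague' is interpreted as the object of the preposition 'to'. The gap is right after 'to'.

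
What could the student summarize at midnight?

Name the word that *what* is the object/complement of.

In situ: The student could summarize what at midnight.
'what' functions as the direct object of 'summarize'. Wh-movement fronts it, leaving a gap right after 'summarize':
What could the student summarize ___ at midnight?

summarize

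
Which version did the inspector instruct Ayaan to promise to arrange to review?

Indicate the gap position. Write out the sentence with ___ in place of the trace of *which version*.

In situ: The inspector did instruct Ayaan to promise to arrange to review which version.
'which version' is the direct object of 'review'. The gap is right after 'review'.

Which version did the inspector instruct Ayaan to promise to arrange to review ___?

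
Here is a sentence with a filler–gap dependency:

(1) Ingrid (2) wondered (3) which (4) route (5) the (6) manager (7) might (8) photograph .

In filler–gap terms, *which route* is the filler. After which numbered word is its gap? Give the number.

8

Pre-movement form: The manager might photograph which route.
The filler 'which route' is interpreted as the direct object of 'photograph'. Fronting leaves a gap immediately after 'photograph':
Ingrid wondered which route the manager might photograph ___.
'photograph' is word 8.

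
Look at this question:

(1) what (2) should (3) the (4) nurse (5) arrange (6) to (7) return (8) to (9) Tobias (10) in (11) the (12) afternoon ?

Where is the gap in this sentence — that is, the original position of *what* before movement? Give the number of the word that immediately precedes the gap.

Underlying clause: The nurse should arrange to return what to Tobias in the afternoon.
'what' is the direct object of 'return'. It moves to the left edge, and the trace sits right after 'return':
What should the nurse arrange to return ___ to Tobias in the afternoon?
'return' is word 7.

7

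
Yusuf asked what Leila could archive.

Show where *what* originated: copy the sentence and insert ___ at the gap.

Yusuf asked what Leila could archive ___.

Pre-movement form: Leila could archive what.
'what' functions as the direct object of 'archive'. The gap is right after 'archive'.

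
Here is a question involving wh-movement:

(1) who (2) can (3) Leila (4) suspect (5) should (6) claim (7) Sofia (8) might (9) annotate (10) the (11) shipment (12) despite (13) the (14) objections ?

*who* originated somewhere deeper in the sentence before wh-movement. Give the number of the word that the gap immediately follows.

4

Pre-movement form: Leila can suspect who should claim Sofia might annotate the shipment despite the objections.
The filler 'who' is interpreted as the subject of the clause embedded under 'suspect'. Wh-movement fronts it, leaving a gap right after 'suspect':
Who can Leila suspect ___ should claim Sofia might annotate the shipment despite the objections?
'suspect' is word 4.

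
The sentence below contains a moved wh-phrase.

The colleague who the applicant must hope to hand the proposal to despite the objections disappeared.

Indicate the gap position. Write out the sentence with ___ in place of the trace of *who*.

The colleague who the applicant must hope to hand the proposal to ___ despite the objections disappeared.

'who' is the object of the preposition 'to' (recipient of 'hand'). The gap is right after 'to'.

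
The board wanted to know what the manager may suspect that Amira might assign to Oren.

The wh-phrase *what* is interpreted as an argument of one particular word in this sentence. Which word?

Before movement: The manager may suspect that Amira might assign what to Oren.
'what' functions as the direct object of 'assign'. It moves to the left edge, and the trace sits right after 'assign':
The board wanted to know what the manager may suspect that Amira might assign ___ to Oren.

assign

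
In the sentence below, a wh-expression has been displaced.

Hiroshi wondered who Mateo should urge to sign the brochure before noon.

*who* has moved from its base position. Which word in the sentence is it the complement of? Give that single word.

Underlying clause: Mateo should urge who to sign the brochure before noon.
The filler 'who' is interpreted as the direct object of 'urge'. Wh-movement fronts it, leaving a gap right after 'urge':
Hiroshi wondered who Mateo should urge ___ to sign the brochure before noon.

urge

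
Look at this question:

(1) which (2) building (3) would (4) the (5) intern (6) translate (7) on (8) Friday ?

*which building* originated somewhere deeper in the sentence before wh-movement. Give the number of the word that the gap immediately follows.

Pre-movement form: The intern would translate which building on Friday.
The filler 'which building' is interpreted as the direct object of 'translate'. It moves to the left edge, and the trace sits right after 'translate':
Which building would the intern translate ___ on Friday?
'translate' is word 6.

6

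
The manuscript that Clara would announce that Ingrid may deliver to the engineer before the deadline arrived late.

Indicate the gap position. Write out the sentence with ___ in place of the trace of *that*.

The manuscript that Clara would announce that Ingrid may deliver ___ to the engineer before the deadline arrived late.

'that' is the direct object of 'deliver'. The gap is right after 'deliver'.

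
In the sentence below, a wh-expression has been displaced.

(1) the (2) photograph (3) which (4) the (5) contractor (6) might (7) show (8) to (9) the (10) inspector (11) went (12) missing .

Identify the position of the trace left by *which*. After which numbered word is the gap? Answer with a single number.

7

'which' is the direct object of 'show'. It moves to the left edge, and the trace sits right after 'show':
The photograph which the contractor might show ___ to the inspector went missing.
'show' is word 7.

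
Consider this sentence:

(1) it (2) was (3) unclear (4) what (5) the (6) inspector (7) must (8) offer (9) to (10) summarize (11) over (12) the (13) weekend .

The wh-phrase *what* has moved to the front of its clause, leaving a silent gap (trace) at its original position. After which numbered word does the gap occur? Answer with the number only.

10

Underlying clause: The inspector must offer to summarize what over the weekend.
'what' is the direct object of 'summarize'. Fronting leaves a gap immediately after 'summarize':
It was unclear what the inspector must offer to summarize ___ over the weekend.
'summarize' is word 10.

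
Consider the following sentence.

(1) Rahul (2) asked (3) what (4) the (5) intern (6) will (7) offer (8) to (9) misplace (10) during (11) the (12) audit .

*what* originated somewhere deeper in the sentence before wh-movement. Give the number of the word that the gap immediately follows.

Underlying clause: The intern will offer to misplace what during the audit.
'what' functions as the direct object of 'misplace'. Fronting leaves a gap immediately after 'misplace':
Rahul asked what the intern will offer to misplace ___ during the audit.
'misplace' is word 9.

9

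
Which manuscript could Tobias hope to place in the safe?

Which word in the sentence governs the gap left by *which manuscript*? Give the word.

In situ: Tobias could hope to place which manuscript in the safe.
'which manuscript' is the direct object of 'place'. Fronting leaves a gap immediately after 'place':
Which manuscript could Tobias hope to place ___ in the safe?

place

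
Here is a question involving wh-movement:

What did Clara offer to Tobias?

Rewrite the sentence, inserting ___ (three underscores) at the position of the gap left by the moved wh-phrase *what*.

In situ: Clara did offer what to Tobias.
'what' functions as the direct object of 'offer'. The gap is right after 'offer'.

What did Clara offer ___ to Tobias?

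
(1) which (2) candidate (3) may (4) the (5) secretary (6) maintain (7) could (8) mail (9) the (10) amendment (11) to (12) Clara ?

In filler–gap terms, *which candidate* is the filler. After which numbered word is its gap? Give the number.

6

Underlying clause: The secretary may maintain which candidate could mail the amendment to Clara.
'which candidate' is the subject of the clause embedded under 'maintain'. Fronting leaves a gap immediately after 'maintain':
Which candidate may the secretary maintain ___ could mail the amendment to Clara?
'maintain' is word 6.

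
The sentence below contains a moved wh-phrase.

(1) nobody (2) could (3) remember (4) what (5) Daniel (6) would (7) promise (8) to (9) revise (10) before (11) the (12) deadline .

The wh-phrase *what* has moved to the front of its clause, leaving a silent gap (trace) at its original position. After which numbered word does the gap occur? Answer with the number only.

Pre-movement form: Daniel would promise to revise what before the deadline.
'what' is the direct object of 'revise'. Wh-movement fronts it, leaving a gap right after 'revise':
Nobody could remember what Daniel would promise to revise ___ before the deadline.
'revise' is word 9.

9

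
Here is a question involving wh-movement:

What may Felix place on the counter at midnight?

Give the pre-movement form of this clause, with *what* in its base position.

'what' functions as the direct object of 'place'. It moves to the left edge, and the trace sits right after 'place':
What may Felix place ___ on the counter at midnight?

Felix may place what on the counter at midnight.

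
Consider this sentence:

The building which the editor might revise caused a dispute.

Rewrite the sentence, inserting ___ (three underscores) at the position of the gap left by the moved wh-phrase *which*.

The building which the editor might revise ___ caused a dispute.

'which' is the direct object of 'revise'. The gap is right after 'revise'.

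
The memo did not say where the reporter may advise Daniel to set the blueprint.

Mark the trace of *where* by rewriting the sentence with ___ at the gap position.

Before movement: The reporter may advise Daniel to set the blueprint where.
'where' is the locative complement of 'set'. The gap is right after 'blueprint'.

The memo did not say where the reporter may advise Daniel to set the blueprint ___.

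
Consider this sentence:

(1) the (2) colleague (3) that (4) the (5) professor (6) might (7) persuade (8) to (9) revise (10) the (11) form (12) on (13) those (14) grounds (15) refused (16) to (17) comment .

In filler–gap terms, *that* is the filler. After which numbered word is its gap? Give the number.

7

'that' is the direct object of 'persuade'. Wh-movement fronts it, leaving a gap right after 'persuade':
The colleague that the professor might persuade ___ to revise the form on those grounds refused to comment.
'persuade' is word 7.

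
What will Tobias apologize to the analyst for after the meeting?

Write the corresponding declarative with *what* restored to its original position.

Tobias will apologize to the analyst for what after the meeting.

The filler 'what' is interpreted as the object of the preposition 'for'. Fronting leaves a gap immediately after 'for':
What will Tobias apologize to the analyst for ___ after the meeting?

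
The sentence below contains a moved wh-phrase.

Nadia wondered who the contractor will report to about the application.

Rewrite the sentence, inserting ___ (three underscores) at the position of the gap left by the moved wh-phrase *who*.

Nadia wondered who the contractor will report to ___ about the application.

Pre-movement form: The contractor will report to who about the application.
The filler 'who' is interpreted as the object of the preposition 'to'. The gap is right after 'to'.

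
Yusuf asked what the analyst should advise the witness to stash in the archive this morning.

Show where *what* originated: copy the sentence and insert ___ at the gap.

Pre-movement form: The analyst should advise the witness to stash what in the archive this morning.
'what' functions as the direct object of 'stash'. The gap is right after 'stash'.

Yusuf asked what the analyst should advise the witness to stash ___ in the archive this morning.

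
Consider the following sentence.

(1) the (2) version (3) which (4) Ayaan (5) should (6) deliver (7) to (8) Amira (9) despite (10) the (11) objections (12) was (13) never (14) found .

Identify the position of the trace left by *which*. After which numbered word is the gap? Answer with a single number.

'which' is the direct object of 'deliver'. Wh-movement fronts it, leaving a gap right after 'deliver':
The version which Ayaan should deliver ___ to Amira despite the objections was never found.
'deliver' is word 6.

6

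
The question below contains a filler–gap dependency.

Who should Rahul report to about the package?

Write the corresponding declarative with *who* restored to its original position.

'who' is the object of the preposition 'to'. Wh-movement fronts it, leaving a gap right after 'to':
Who should Rahul report to ___ about the package?

Rahul should report to who about the package.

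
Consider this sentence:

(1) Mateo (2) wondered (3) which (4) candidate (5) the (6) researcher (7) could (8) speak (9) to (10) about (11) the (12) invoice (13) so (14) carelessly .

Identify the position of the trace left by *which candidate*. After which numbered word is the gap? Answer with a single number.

Before movement: The researcher could speak to which candidate about the invoice so carelessly.
The filler 'which candidate' is interpreted as the object of the preposition 'to'. It moves to the left edge, and the trace sits right after 'to':
Mateo wondered which candidate the researcher could speak to ___ about the invoice so carelessly.
'to' is word 9.

9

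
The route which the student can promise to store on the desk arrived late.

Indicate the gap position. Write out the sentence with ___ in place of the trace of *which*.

'which' functions as the direct object of 'store'. The gap is right after 'store'.

The route which the student can promise to store ___ on the desk arrived late.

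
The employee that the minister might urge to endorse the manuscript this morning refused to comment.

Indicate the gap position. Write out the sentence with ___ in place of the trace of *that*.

The employee that the minister might urge ___ to endorse the manuscript this morning refused to comment.

'that' functions as the direct object of 'urge'. The gap is right after 'urge'.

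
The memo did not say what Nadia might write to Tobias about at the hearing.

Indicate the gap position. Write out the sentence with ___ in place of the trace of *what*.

The memo did not say what Nadia might write to Tobias about ___ at the hearing.

Before movement: Nadia might write to Tobias about what at the hearing.
'what' functions as the object of the preposition 'about'. The gap is right after 'about'.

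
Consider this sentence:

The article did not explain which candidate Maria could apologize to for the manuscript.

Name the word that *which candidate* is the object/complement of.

Pre-movement form: Maria could apologize to which candidate for the manuscript.
The filler 'which candidate' is interpreted as the object of the preposition 'to'. Fronting leaves a gap immediately after 'to':
The article did not explain which candidate Maria could apologize to ___ for the manuscript.

to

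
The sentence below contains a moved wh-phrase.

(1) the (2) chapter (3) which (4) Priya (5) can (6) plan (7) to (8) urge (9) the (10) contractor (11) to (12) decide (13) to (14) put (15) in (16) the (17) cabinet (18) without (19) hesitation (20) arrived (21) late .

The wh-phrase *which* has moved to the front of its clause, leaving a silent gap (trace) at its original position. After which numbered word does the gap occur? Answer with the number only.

The filler 'which' is interpreted as the direct object of 'put'. Wh-movement fronts it, leaving a gap right after 'put':
The chapter which Priya can plan to urge the contractor to decide to put ___ in the cabinet without hesitation arrived late.
'put' is word 14.

14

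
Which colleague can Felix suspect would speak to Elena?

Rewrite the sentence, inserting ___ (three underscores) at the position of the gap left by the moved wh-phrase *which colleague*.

Which colleague can Felix suspect ___ would speak to Elena?

Underlying clause: Felix can suspect which colleague would speak to Elena.
'which colleague' functions as the subject of the clause embedded under 'suspect'. The gap is right after 'suspect'.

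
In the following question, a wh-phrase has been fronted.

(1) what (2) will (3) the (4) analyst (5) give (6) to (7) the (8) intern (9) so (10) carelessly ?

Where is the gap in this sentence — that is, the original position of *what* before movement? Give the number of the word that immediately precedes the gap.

5

Underlying clause: The analyst will give what to the intern so carelessly.
'what' is the direct object of 'give'. Fronting leaves a gap immediately after 'give':
What will the analyst give ___ to the intern so carelessly?
'give' is word 5.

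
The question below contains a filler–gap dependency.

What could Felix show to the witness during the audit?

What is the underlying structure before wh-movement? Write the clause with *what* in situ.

Felix could show what to the witness during the audit.

'what' is the direct object of 'show'. Fronting leaves a gap immediately after 'show':
What could Felix show ___ to the witness during the audit?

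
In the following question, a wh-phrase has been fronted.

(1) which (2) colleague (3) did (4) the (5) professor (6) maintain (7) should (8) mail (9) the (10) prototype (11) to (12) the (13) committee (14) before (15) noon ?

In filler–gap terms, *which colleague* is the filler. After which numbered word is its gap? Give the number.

6

Underlying clause: The professor did maintain which colleague should mail the prototype to the committee before noon.
'which colleague' functions as the subject of the clause embedded under 'maintain'. Wh-movement fronts it, leaving a gap right after 'maintain':
Which colleague did the professor maintain ___ should mail the prototype to the committee before noon?
'maintain' is word 6.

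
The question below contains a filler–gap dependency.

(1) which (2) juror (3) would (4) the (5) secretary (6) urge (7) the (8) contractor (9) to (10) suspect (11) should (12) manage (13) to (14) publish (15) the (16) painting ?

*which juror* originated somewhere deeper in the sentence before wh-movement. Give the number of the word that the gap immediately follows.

Before movement: The secretary would urge the contractor to suspect which juror should manage to publish the painting.
'which juror' is the subject of the clause embedded under 'suspect'. Wh-movement fronts it, leaving a gap right after 'suspect':
Which juror would the secretary urge the contractor to suspect ___ should manage to publish the painting?
'suspect' is word 10.

10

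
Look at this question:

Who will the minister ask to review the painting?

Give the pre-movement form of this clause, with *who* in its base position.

The minister will ask who to review the painting.

'who' is the direct object of 'ask'. Wh-movement fronts it, leaving a gap right after 'ask':
Who will the minister ask ___ to review the painting?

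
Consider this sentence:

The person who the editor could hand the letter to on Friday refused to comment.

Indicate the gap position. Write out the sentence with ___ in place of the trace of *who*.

'who' functions as the object of the preposition 'to' (recipient of 'hand'). The gap is right after 'to'.

The person who the editor could hand the letter to ___ on Friday refused to comment.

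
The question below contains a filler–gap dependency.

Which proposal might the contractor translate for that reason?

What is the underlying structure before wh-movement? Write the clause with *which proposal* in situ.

'which proposal' is the direct object of 'translate'. Fronting leaves a gap immediately after 'translate':
Which proposal might the contractor translate ___ for that reason?

The contractor might translate which proposal for that reason.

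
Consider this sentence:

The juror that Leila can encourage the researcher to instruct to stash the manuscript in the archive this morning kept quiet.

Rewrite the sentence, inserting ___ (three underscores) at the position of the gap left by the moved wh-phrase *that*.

'that' is the direct object of 'instruct'. The gap is right after 'instruct'.

The juror that Leila can encourage the researcher to instruct ___ to stash the manuscript in the archive this morning kept quiet.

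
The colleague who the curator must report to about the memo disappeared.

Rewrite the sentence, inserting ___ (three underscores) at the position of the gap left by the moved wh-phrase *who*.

'who' functions as the object of the preposition 'to'. The gap is right after 'to'.

The colleague who the curator must report to ___ about the memo disappeared.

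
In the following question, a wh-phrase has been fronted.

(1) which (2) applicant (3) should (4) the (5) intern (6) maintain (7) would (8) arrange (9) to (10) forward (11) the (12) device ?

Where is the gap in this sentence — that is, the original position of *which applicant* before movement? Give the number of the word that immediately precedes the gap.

6

In situ: The intern should maintain which applicant would arrange to forward the device.
'which applicant' functions as the subject of the clause embedded under 'maintain'. Wh-movement fronts it, leaving a gap right after 'maintain':
Which applicant should the intern maintain ___ would arrange to forward the device?
'maintain' is word 6.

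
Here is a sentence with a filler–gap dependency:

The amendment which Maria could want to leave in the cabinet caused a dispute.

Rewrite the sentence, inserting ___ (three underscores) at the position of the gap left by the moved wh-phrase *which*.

'which' is the direct object of 'leave'. The gap is right after 'leave'.

The amendment which Maria could want to leave ___ in the cabinet caused a dispute.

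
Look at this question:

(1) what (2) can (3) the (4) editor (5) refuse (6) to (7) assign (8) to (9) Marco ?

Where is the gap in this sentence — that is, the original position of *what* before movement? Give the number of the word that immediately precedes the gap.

In situ: The editor can refuse to assign what to Marco.
'what' is the direct object of 'assign'. Wh-movement fronts it, leaving a gap right after 'assign':
What can the editor refuse to assign ___ to Marco?
'assign' is word 7.

7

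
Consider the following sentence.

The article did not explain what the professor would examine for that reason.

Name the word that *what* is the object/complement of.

examine

Pre-movement form: The professor would examine what for that reason.
'what' functions as the direct object of 'examine'. Fronting leaves a gap immediately after 'examine':
The article did not explain what the professor would examine ___ for that reason.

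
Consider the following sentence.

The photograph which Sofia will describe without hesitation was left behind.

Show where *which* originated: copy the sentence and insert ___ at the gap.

The photograph which Sofia will describe ___ without hesitation was left behind.

'which' functions as the direct object of 'describe'. The gap is right after 'describe'.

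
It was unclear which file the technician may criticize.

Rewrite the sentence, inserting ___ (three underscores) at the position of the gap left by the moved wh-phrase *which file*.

Pre-movement form: The technician may criticize which file.
'which file' functions as the direct object of 'criticize'. The gap is right after 'criticize'.

It was unclear which file the technician may criticize ___.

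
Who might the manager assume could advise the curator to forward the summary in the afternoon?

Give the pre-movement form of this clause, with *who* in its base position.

'who' functions as the subject of the clause embedded under 'assume'. Wh-movement fronts it, leaving a gap right after 'assume':
Who might the manager assume ___ could advise the curator to forward the summary in the afternoon?

The manager might assume who could advise the curator to forward the summary in the afternoon.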